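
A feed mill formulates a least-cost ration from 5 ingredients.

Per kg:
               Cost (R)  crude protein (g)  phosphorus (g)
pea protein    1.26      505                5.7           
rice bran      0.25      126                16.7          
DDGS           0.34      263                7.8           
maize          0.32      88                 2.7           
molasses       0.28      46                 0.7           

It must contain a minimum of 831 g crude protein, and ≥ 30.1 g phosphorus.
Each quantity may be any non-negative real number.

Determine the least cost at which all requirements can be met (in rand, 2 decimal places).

Let x1 = kg of pea protein, x2 = kg of rice bran, x3 = kg of DDGS, x4 = kg of maize, x5 = kg of molasses.
min 1.26x1 + 0.25x2 + 0.34x3 + 0.32x4 + 0.28x5 with:
  505x1 + 126x2 + 263x3 + 88x4 + 46x5 ≥ 831   (crude protein)
  5.7x1 + 16.7x2 + 7.8x3 + 2.7x4 + 0.7x5 ≥ 30.1   (phosphorus)
  x1, x2, x3, x4, x5 ≥ 0.
The minimum-cost mix takes nothing from pea protein, maize, molasses — only rice bran, DDGS. The crude protein and phosphorus requirements are met with equality.
Optimal quantities: rice bran = 0.4208 kg, DDGS = 2.958 kg.
Objective = 0.25·0.4208 + 0.34·2.958 = 1.1109.

R1.11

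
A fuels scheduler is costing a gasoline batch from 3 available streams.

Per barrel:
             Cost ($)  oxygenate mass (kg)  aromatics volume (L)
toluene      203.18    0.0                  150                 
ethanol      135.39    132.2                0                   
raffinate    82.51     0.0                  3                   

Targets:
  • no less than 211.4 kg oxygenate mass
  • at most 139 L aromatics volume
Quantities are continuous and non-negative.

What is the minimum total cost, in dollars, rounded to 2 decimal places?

$216.50

This is a linear program. Let x1 = barrels of toluene, x2 = barrels of ethanol, x3 = barrels of raffinate.
min 203.18x1 + 135.39x2 + 82.51x3 with:
  132.2x2 ≥ 211.4   (oxygenate mass)
  150x1 + 3x3 ≤ 139   (aromatics volume)
  x1, x2, x3 ≥ 0.
At the optimum only ethanol is positive (toluene, raffinate = 0). Binding constraint: oxygenate mass.
That vertex is x2 = 1.5991.
Cost = 135.39·1.5991 = 216.5021.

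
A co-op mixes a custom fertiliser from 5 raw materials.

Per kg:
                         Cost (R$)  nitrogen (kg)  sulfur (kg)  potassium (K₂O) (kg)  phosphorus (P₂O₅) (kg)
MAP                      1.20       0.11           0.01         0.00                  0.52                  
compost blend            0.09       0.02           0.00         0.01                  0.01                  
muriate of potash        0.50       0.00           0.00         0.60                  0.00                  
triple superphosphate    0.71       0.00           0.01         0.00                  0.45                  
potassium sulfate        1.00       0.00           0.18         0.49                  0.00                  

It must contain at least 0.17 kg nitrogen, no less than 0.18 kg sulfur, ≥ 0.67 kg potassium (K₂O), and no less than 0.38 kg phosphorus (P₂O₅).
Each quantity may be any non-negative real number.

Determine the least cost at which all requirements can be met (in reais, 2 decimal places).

R$2.29

This is a linear program. Let x1 = kg of MAP, x2 = kg of compost blend, x3 = kg of muriate of potash, x4 = kg of triple superphosphate, x5 = kg of potassium sulfate.
Minimize 1.2x1 + 0.09x2 + 0.5x3 + 0.71x4 + 1x5 with:
  0.11x1 + 0.02x2 ≥ 0.17   (nitrogen)
  0.01x1 + 0.01x4 + 0.18x5 ≥ 0.18   (sulfur)
  0.01x2 + 0.6x3 + 0.49x5 ≥ 0.67   (potassium (K₂O))
  0.52x1 + 0.01x2 + 0.45x4 ≥ 0.38   (phosphorus (P₂O₅))
  x1, x2, x3, x4, x5 ≥ 0.
The optimal basis is {compost blend, muriate of potash, triple superphosphate, potassium sulfate}; MAP drops out. Binding constraints: nitrogen, sulfur, potassium (K₂O), phosphorus (P₂O₅).
That vertex is x2 = 8.5, x3 = 0.1881, x4 = 0.6556, x5 = 0.9636.
Cost = 0.09·8.5 + 0.5·0.1881 + 0.71·0.6556 + 1·0.9636 = 2.2881.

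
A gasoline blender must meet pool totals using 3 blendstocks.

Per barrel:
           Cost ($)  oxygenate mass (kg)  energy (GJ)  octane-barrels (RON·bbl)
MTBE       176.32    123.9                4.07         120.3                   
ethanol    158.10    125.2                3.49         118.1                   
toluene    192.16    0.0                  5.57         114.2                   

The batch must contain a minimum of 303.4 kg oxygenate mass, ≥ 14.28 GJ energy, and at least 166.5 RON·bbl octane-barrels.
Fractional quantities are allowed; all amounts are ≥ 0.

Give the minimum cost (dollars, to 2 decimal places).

$580.58

Set it up as a linear program. Let x1 = barrels of MTBE, x2 = barrels of ethanol, x3 = barrels of toluene.
Minimize 176.32x1 + 158.1x2 + 192.16x3 subject to:
  123.9x1 + 125.2x2 ≥ 303.4   (oxygenate mass)
  4.07x1 + 3.49x2 + 5.57x3 ≥ 14.28   (energy)
  120.3x1 + 118.1x2 + 114.2x3 ≥ 166.5   (octane-barrels)
  x1, x2, x3 ≥ 0.
The minimum-cost mix takes nothing from ethanol — only MTBE, toluene. There the oxygenate mass and energy constraints are tight.
Optimal quantities: MTBE = 2.44875 barrels, toluene = 0.774433 barrels.
Objective = 176.32·2.44875 + 192.16·0.774433 = 580.5786.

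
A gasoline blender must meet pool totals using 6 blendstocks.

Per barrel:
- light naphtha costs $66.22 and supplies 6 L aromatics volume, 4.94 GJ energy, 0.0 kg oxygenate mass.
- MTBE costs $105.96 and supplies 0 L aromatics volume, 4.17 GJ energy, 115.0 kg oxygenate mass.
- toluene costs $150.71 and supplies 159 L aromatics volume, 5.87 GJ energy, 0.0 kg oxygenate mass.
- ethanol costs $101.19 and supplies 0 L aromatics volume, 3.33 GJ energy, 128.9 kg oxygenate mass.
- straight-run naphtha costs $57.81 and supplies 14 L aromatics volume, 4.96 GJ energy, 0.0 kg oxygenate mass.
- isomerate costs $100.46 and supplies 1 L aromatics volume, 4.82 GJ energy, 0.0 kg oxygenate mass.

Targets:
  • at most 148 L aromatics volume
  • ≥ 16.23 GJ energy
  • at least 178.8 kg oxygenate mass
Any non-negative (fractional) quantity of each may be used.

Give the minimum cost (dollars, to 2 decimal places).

This is a linear program. Let x1 = barrels of light naphtha, x2 = barrels of MTBE, x3 = barrels of toluene, x4 = barrels of ethanol, x5 = barrels of straight-run naphtha, x6 = barrels of isomerate.
Minimize 66.22x1 + 105.96x2 + 150.71x3 + 101.19x4 + 57.81x5 + 100.46x6 subject to:
  6x1 + 159x3 + 14x5 + 1x6 ≤ 148   (aromatics volume)
  4.94x1 + 4.17x2 + 5.87x3 + 3.33x4 + 4.96x5 + 4.82x6 ≥ 16.23   (energy)
  115x2 + 128.9x4 ≥ 178.8   (oxygenate mass)
  x1, x2, x3, x4, x5, x6 ≥ 0.
The minimum-cost mix takes nothing from light naphtha, MTBE, toluene, isomerate — only ethanol, straight-run naphtha. There the energy and oxygenate mass constraints are tight.
So ethanol = 1.3871 barrels, straight-run naphtha = 2.3409 barrels.
Cost = 101.19·1.3871 + 57.81·2.3409 = 275.6881.

$275.69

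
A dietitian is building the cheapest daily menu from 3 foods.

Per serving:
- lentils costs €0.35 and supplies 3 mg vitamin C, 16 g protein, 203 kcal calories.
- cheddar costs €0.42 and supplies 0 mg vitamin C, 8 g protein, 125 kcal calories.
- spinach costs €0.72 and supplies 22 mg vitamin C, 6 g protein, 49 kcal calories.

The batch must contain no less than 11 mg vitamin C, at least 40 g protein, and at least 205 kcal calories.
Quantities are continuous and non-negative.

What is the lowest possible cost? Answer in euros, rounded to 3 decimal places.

€0.974

This is a linear program. Let x1 = servings of lentils, x2 = servings of cheddar, x3 = servings of spinach.
Minimise 0.35x1 + 0.42x2 + 0.72x3 subject to:
  3x1 + 22x3 ≥ 11   (vitamin C)
  16x1 + 8x2 + 6x3 ≥ 40   (protein)
  203x1 + 125x2 + 49x3 ≥ 205   (calories)
  x1, x2, x3 ≥ 0.
At the optimum only lentils, spinach are positive (cheddar = 0). Binding constraints: vitamin C and protein.
Solving gives x1 = 2.437, x3 = 0.1677.
Objective = 0.35·2.437 + 0.72·0.1677 = 0.97369.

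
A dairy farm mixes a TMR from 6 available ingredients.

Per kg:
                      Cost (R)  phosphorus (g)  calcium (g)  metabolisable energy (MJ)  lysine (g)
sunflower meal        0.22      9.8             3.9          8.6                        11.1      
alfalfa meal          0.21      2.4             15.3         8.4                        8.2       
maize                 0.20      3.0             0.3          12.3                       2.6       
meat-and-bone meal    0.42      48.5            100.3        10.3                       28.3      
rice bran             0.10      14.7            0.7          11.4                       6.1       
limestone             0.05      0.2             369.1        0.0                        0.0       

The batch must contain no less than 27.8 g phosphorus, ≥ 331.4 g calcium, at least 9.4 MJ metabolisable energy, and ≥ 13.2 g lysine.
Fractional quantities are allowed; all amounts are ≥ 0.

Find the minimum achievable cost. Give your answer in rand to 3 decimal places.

R0.249

Treat it as an LP. Let x1 = kg of sunflower meal, x2 = kg of alfalfa meal, x3 = kg of maize, x4 = kg of meat-and-bone meal, x5 = kg of rice bran, x6 = kg of limestone.
min 0.22x1 + 0.21x2 + 0.2x3 + 0.42x4 + 0.1x5 + 0.05x6 s.t.:
  9.8x1 + 2.4x2 + 3x3 + 48.5x4 + 14.7x5 + 0.2x6 ≥ 27.8   (phosphorus)
  3.9x1 + 15.3x2 + 0.3x3 + 100.3x4 + 0.7x5 + 369.1x6 ≥ 331.4   (calcium)
  8.6x1 + 8.4x2 + 12.3x3 + 10.3x4 + 11.4x5 ≥ 9.4   (metabolisable energy)
  11.1x1 + 8.2x2 + 2.6x3 + 28.3x4 + 6.1x5 ≥ 13.2   (lysine)
  x1, x2, x3, x4, x5, x6 ≥ 0.
The minimum-cost mix takes nothing from sunflower meal, alfalfa meal, maize — only meat-and-bone meal, rice bran, limestone. The phosphorus, calcium, lysine requirements are met with equality.
Optimal quantities: meat-and-bone meal = 0.2121 kg, rice bran = 1.18 kg, limestone = 0.838 kg.
Objective = 0.42·0.2121 + 0.1·1.18 + 0.05·0.838 = 0.24898.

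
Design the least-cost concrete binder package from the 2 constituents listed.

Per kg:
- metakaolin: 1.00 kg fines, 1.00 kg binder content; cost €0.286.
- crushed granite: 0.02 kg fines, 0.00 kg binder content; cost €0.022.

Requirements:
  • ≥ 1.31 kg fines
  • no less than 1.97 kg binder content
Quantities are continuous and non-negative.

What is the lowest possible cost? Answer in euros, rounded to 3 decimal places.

Treat it as an LP. Let x1 = kg of metakaolin, x2 = kg of crushed granite.
min 0.286x1 + 0.022x2 with:
  1x1 + 0.02x2 ≥ 1.31   (fines)
  1x1 ≥ 1.97   (binder content)
  x1, x2 ≥ 0.
The minimum-cost mix takes nothing from crushed granite — only metakaolin. Binding constraint: binder content.
That vertex is x1 = 1.97.
Objective = 0.286·1.97 = 0.56342.

€0.563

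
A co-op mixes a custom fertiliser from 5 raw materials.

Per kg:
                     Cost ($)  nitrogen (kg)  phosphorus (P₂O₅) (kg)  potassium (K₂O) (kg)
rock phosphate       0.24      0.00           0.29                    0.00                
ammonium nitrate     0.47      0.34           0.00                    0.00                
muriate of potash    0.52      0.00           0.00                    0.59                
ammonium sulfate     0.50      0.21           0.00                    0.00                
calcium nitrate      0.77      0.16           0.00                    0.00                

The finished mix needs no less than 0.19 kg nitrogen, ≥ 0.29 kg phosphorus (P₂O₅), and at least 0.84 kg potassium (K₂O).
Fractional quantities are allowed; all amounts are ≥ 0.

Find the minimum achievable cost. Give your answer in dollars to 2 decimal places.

This is a linear program. Let x1 = kg of rock phosphate, x2 = kg of ammonium nitrate, x3 = kg of muriate of potash, x4 = kg of ammonium sulfate, x5 = kg of calcium nitrate.
min 0.24x1 + 0.47x2 + 0.52x3 + 0.5x4 + 0.77x5 with:
  0.34x2 + 0.21x4 + 0.16x5 ≥ 0.19   (nitrogen)
  0.29x1 ≥ 0.29   (phosphorus (P₂O₅))
  0.59x3 ≥ 0.84   (potassium (K₂O))
  x1, x2, x3, x4, x5 ≥ 0.
The cheapest feasible vertex uses only rock phosphate, ammonium nitrate, muriate of potash; ammonium sulfate, calcium nitrate are not used. The nitrogen, phosphorus (P₂O₅), potassium (K₂O) requirements are met with equality.
So rock phosphate = 1 kg, ammonium nitrate = 0.5588 kg, muriate of potash = 1.424 kg.
Objective = 0.24·1 + 0.47·0.5588 + 0.52·1.424 = 1.2431.

$1.24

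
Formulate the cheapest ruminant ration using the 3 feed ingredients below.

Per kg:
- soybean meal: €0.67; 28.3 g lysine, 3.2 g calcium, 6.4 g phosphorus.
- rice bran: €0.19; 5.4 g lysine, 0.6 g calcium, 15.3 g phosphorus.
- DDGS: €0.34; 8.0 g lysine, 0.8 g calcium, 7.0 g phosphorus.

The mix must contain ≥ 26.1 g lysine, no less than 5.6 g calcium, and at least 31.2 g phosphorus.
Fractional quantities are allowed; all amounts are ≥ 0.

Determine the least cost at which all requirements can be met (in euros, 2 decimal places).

€1.26

Let x1 = kg of soybean meal, x2 = kg of rice bran, x3 = kg of DDGS.
Minimise 0.67x1 + 0.19x2 + 0.34x3 subject to:
  28.3x1 + 5.4x2 + 8x3 ≥ 26.1   (lysine)
  3.2x1 + 0.6x2 + 0.8x3 ≥ 5.6   (calcium)
  6.4x1 + 15.3x2 + 7x3 ≥ 31.2   (phosphorus)
  x1, x2, x3 ≥ 0.
The minimum-cost mix takes nothing from DDGS — only soybean meal, rice bran. Binding constraints: calcium and phosphorus.
Solving gives x1 = 1.484, x2 = 1.418.
Total cost: 0.67·1.484 + 0.19·1.418 = 1.2637.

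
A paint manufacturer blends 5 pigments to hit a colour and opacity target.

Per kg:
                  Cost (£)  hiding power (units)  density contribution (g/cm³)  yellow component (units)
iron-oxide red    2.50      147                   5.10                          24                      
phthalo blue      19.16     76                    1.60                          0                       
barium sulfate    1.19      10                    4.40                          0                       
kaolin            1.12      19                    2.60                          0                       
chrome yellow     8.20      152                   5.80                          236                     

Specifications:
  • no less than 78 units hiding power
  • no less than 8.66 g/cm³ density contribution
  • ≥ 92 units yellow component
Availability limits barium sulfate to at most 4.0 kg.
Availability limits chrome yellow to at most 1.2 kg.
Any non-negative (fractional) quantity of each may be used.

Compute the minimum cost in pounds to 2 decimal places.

Treat it as an LP. Let x1 = kg of iron-oxide red, x2 = kg of phthalo blue, x3 = kg of barium sulfate, x4 = kg of kaolin, x5 = kg of chrome yellow.
min 2.5x1 + 19.16x2 + 1.19x3 + 1.12x4 + 8.2x5 with:
  147x1 + 76x2 + 10x3 + 19x4 + 152x5 ≥ 78   (hiding power)
  5.1x1 + 1.6x2 + 4.4x3 + 2.6x4 + 5.8x5 ≥ 8.66   (density contribution)
  24x1 + 236x5 ≥ 92   (yellow component)
  x3 ≤ 4
  x5 ≤ 1.2
  x1, x2, x3, x4, x5 ≥ 0.
The cheapest feasible vertex uses only iron-oxide red, barium sulfate, chrome yellow; phthalo blue, kaolin are not used. There the hiding power, density contribution, yellow component constraints are tight.
Optimal quantities: iron-oxide red = 0.03465 kg, barium sulfate = 1.419 kg, chrome yellow = 0.3863 kg.
Objective = 2.5·0.03465 + 1.19·1.419 + 8.2·0.3863 = 4.9429.

£4.94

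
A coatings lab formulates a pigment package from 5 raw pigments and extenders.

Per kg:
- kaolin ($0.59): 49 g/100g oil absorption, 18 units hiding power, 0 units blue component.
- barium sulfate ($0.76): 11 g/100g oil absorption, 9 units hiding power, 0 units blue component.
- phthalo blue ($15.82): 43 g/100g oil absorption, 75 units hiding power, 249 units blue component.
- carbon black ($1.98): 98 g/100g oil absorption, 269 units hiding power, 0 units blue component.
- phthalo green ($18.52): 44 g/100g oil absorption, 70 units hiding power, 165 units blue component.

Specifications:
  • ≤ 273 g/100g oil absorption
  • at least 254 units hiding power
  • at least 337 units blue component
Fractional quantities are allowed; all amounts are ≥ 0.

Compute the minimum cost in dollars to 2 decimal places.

$22.53

Treat it as an LP. Let x1 = kg of kaolin, x2 = kg of barium sulfate, x3 = kg of phthalo blue, x4 = kg of carbon black, x5 = kg of phthalo green.
Minimize 0.59x1 + 0.76x2 + 15.82x3 + 1.98x4 + 18.52x5 with:
  49x1 + 11x2 + 43x3 + 98x4 + 44x5 ≤ 273   (oil absorption)
  18x1 + 9x2 + 75x3 + 269x4 + 70x5 ≥ 254   (hiding power)
  249x3 + 165x5 ≥ 337   (blue component)
  x1, x2, x3, x4, x5 ≥ 0.
The cheapest feasible vertex uses only phthalo blue, carbon black; kaolin, barium sulfate, phthalo green are not used. There the hiding power and blue component constraints are tight.
So phthalo blue = 1.353 kg, carbon black = 0.5669 kg.
Objective = 15.82·1.353 + 1.98·0.5669 = 22.5269.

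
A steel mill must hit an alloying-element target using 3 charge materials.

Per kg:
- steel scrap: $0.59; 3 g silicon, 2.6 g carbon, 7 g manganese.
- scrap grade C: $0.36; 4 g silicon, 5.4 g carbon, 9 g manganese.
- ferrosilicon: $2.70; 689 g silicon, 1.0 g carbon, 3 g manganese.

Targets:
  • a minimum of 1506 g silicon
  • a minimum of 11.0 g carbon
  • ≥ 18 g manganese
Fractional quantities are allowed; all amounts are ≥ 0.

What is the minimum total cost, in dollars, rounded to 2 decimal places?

This is a linear program. Let x1 = kg of steel scrap, x2 = kg of scrap grade C, x3 = kg of ferrosilicon.
Minimize 0.59x1 + 0.36x2 + 2.7x3 with:
  3x1 + 4x2 + 689x3 ≥ 1506   (silicon)
  2.6x1 + 5.4x2 + 1x3 ≥ 11   (carbon)
  7x1 + 9x2 + 3x3 ≥ 18   (manganese)
  x1, x2, x3 ≥ 0.
The optimal basis is {scrap grade C, ferrosilicon}; steel scrap drops out. The silicon and carbon requirements are met with equality.
That vertex is x2 = 1.634, x3 = 2.176.
Hence cost = 0.36·1.634 + 2.7·2.176 = $6.4634.

$6.46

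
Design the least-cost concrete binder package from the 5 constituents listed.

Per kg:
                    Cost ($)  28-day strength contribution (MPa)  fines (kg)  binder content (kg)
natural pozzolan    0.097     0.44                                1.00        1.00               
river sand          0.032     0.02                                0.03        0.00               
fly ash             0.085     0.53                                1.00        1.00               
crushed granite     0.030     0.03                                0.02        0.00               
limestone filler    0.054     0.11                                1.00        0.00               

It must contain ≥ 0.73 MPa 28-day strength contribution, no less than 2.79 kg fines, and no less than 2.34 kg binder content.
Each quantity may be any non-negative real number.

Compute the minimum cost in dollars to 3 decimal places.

This is a linear program. Let x1 = kg of natural pozzolan, x2 = kg of river sand, x3 = kg of fly ash, x4 = kg of crushed granite, x5 = kg of limestone filler.
Minimise 0.097x1 + 0.032x2 + 0.085x3 + 0.03x4 + 0.054x5 s.t.:
  0.44x1 + 0.02x2 + 0.53x3 + 0.03x4 + 0.11x5 ≥ 0.73   (28-day strength contribution)
  1x1 + 0.03x2 + 1x3 + 0.02x4 + 1x5 ≥ 2.79   (fines)
  1x1 + 1x3 ≥ 2.34   (binder content)
  x1, x2, x3, x4, x5 ≥ 0.
At the optimum only fly ash, limestone filler are positive (natural pozzolan, river sand, crushed granite = 0). There the fines and binder content constraints are tight.
Optimal quantities: fly ash = 2.34 kg, limestone filler = 0.45 kg.
Hence cost = 0.085·2.34 + 0.054·0.45 = $0.22320.

$0.223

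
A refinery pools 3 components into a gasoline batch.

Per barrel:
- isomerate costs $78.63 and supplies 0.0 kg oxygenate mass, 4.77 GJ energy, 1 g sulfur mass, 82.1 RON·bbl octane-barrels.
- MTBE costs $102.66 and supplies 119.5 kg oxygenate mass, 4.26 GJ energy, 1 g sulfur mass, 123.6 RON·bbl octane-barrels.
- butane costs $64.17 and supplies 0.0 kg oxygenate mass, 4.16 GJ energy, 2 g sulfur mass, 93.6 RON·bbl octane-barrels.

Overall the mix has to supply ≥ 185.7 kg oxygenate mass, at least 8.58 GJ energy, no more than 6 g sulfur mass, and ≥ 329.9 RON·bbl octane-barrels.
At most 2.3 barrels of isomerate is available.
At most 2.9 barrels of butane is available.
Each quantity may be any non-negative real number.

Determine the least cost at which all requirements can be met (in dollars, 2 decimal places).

$254.02

Let x1 = barrels of isomerate, x2 = barrels of MTBE, x3 = barrels of butane.
Minimize 78.63x1 + 102.66x2 + 64.17x3 with:
  119.5x2 ≥ 185.7   (oxygenate mass)
  4.77x1 + 4.26x2 + 4.16x3 ≥ 8.58   (energy)
  1x1 + 1x2 + 2x3 ≤ 6   (sulfur mass)
  82.1x1 + 123.6x2 + 93.6x3 ≥ 329.9   (octane-barrels)
  x1 ≤ 2.3
  x3 ≤ 2.9
  x1, x2, x3 ≥ 0.
The optimal basis is {MTBE, butane}; isomerate drops out. The oxygenate mass and octane-barrels requirements are met with equality.
So MTBE = 1.554 barrels, butane = 1.4725 barrels.
Objective = 102.66·1.554 + 64.17·1.4725 = 254.0240.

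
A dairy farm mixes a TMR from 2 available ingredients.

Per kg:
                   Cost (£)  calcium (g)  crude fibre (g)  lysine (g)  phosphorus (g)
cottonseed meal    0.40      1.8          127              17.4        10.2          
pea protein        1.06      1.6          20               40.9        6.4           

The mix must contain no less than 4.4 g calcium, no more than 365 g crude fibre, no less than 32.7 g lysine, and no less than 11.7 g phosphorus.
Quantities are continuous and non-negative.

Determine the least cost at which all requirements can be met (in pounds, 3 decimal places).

Treat it as an LP. Let x1 = kg of cottonseed meal, x2 = kg of pea protein.
Minimise 0.4x1 + 1.06x2 s.t.:
  1.8x1 + 1.6x2 ≥ 4.4   (calcium)
  127x1 + 20x2 ≤ 365   (crude fibre)
  17.4x1 + 40.9x2 ≥ 32.7   (lysine)
  10.2x1 + 6.4x2 ≥ 11.7   (phosphorus)
  x1, x2 ≥ 0.
The cheapest feasible vertex uses only cottonseed meal; pea protein is not used. The calcium requirement is met with equality.
Solving gives x1 = 2.444.
Cost = 0.4·2.444 = 0.97760.

£0.978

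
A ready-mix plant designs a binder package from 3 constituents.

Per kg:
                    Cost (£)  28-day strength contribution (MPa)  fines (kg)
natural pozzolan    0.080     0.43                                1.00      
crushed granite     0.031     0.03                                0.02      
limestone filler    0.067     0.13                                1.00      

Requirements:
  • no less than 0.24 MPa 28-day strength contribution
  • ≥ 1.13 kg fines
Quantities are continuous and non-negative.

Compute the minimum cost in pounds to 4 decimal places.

£0.0797

Let x1 = kg of natural pozzolan, x2 = kg of crushed granite, x3 = kg of limestone filler.
Minimize 0.08x1 + 0.031x2 + 0.067x3 with:
  0.43x1 + 0.03x2 + 0.13x3 ≥ 0.24   (28-day strength contribution)
  1x1 + 0.02x2 + 1x3 ≥ 1.13   (fines)
  x1, x2, x3 ≥ 0.
The optimal basis is {natural pozzolan, limestone filler}; crushed granite drops out. Binding constraints: 28-day strength contribution and fines.
Optimal quantities: natural pozzolan = 0.3103 kg, limestone filler = 0.8197 kg.
Hence cost = 0.08·0.3103 + 0.067·0.8197 = £0.079744.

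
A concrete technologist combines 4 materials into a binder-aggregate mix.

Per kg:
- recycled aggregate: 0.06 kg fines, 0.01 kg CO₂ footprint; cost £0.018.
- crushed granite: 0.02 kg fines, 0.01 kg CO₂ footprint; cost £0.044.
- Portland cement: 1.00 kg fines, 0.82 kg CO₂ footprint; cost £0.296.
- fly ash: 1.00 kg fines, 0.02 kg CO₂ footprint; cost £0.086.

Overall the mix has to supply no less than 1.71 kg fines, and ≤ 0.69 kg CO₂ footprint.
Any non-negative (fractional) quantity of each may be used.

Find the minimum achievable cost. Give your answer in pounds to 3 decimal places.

Treat it as an LP. Let x1 = kg of recycled aggregate, x2 = kg of crushed granite, x3 = kg of Portland cement, x4 = kg of fly ash.
Minimize 0.018x1 + 0.044x2 + 0.296x3 + 0.086x4 with:
  0.06x1 + 0.02x2 + 1x3 + 1x4 ≥ 1.71   (fines)
  0.01x1 + 0.01x2 + 0.82x3 + 0.02x4 ≤ 0.69   (CO₂ footprint)
  x1, x2, x3, x4 ≥ 0.
At the optimum only fly ash is positive (recycled aggregate, crushed granite, Portland cement = 0). The fines requirement is met with equality.
Optimal quantities: fly ash = 1.71 kg.
Hence cost = 0.086·1.71 = £0.14706.

£0.147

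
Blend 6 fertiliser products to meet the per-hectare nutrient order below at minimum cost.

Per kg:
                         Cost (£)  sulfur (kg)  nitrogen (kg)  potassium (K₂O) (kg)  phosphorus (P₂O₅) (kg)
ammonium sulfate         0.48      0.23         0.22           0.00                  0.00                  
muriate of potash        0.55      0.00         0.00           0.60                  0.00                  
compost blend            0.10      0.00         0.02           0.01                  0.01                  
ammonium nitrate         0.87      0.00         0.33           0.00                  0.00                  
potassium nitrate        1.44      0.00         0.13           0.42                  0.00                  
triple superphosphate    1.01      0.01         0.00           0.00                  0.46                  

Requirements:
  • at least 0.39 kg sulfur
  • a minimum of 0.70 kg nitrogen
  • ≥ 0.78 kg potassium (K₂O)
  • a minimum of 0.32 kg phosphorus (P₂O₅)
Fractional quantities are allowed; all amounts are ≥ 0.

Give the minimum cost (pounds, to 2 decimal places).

£2.94

This is a linear program. Let x1 = kg of ammonium sulfate, x2 = kg of muriate of potash, x3 = kg of compost blend, x4 = kg of ammonium nitrate, x5 = kg of potassium nitrate, x6 = kg of triple superphosphate.
Minimise 0.48x1 + 0.55x2 + 0.1x3 + 0.87x4 + 1.44x5 + 1.01x6 s.t.:
  0.23x1 + 0.01x6 ≥ 0.39   (sulfur)
  0.22x1 + 0.02x3 + 0.33x4 + 0.13x5 ≥ 0.7   (nitrogen)
  0.6x2 + 0.01x3 + 0.42x5 ≥ 0.78   (potassium (K₂O))
  0.01x3 + 0.46x6 ≥ 0.32   (phosphorus (P₂O₅))
  x1, x2, x3, x4, x5, x6 ≥ 0.
At the optimum only ammonium sulfate, muriate of potash, triple superphosphate are positive (compost blend, ammonium nitrate, potassium nitrate = 0). Binding constraints: nitrogen, potassium (K₂O), phosphorus (P₂O₅).
So ammonium sulfate = 3.1818 kg, muriate of potash = 1.3 kg, triple superphosphate = 0.69565 kg.
Total cost: 0.48·3.1818 + 0.55·1.3 + 1.01·0.69565 = 2.9449.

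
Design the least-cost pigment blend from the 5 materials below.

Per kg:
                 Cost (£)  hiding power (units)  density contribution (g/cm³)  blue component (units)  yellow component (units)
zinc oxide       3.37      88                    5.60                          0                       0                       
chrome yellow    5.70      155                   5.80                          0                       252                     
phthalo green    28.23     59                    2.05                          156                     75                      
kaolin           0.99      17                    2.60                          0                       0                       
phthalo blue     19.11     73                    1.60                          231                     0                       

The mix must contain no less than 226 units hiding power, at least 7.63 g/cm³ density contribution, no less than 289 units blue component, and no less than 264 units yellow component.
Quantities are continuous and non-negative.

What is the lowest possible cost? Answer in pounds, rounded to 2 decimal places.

Treat it as an LP. Let x1 = kg of zinc oxide, x2 = kg of chrome yellow, x3 = kg of phthalo green, x4 = kg of kaolin, x5 = kg of phthalo blue.
min 3.37x1 + 5.7x2 + 28.23x3 + 0.99x4 + 19.11x5 subject to:
  88x1 + 155x2 + 59x3 + 17x4 + 73x5 ≥ 226   (hiding power)
  5.6x1 + 5.8x2 + 2.05x3 + 2.6x4 + 1.6x5 ≥ 7.63   (density contribution)
  156x3 + 231x5 ≥ 289   (blue component)
  252x2 + 75x3 ≥ 264   (yellow component)
  x1, x2, x3, x4, x5 ≥ 0.
The optimal basis is {chrome yellow, phthalo blue}; zinc oxide, phthalo green, kaolin drop out. The blue component and yellow component requirements are met with equality.
That vertex is x2 = 1.048, x5 = 1.251.
Cost = 5.7·1.048 + 19.11·1.251 = 29.8802.

£29.88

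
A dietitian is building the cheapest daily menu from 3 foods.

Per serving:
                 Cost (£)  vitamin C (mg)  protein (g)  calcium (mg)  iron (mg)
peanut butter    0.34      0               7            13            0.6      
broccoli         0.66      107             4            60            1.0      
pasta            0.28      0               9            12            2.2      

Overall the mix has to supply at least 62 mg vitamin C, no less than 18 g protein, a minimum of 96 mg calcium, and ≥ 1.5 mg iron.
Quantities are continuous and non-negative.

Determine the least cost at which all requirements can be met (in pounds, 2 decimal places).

£1.27

Let x1 = servings of peanut butter, x2 = servings of broccoli, x3 = servings of pasta.
Minimise 0.34x1 + 0.66x2 + 0.28x3 with:
  107x2 ≥ 62   (vitamin C)
  7x1 + 4x2 + 9x3 ≥ 18   (protein)
  13x1 + 60x2 + 12x3 ≥ 96   (calcium)
  0.6x1 + 1x2 + 2.2x3 ≥ 1.5   (iron)
  x1, x2, x3 ≥ 0.
The optimal basis is {broccoli, pasta}; peanut butter drops out. Binding constraints: protein and calcium.
Optimal quantities: broccoli = 1.317 servings, pasta = 1.415 servings.
Hence cost = 0.66·1.317 + 0.28·1.415 = £1.2654.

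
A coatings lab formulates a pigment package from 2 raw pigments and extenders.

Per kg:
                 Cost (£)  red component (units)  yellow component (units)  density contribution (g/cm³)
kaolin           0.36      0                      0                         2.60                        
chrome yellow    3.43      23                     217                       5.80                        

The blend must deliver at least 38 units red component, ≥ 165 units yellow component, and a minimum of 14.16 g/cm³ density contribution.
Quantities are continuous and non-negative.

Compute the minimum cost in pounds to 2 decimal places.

£6.30

This is a linear program. Let x1 = kg of kaolin, x2 = kg of chrome yellow.
Minimise 0.36x1 + 3.43x2 subject to:
  23x2 ≥ 38   (red component)
  217x2 ≥ 165   (yellow component)
  2.6x1 + 5.8x2 ≥ 14.16   (density contribution)
  x1, x2 ≥ 0.
Both inputs are positive at the optimum. Binding constraints: red component and density contribution.
Optimal quantities: kaolin = 1.761 kg, chrome yellow = 1.652 kg.
Cost = 0.36·1.761 + 3.43·1.652 = 6.3003.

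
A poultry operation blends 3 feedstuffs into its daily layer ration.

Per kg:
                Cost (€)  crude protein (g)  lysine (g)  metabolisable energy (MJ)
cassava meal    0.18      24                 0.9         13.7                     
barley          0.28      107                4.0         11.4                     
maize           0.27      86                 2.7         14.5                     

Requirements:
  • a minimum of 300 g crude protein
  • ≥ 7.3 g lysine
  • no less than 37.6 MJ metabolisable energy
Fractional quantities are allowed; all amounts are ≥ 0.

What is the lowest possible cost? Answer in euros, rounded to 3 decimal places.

€0.833

Treat it as an LP. Let x1 = kg of cassava meal, x2 = kg of barley, x3 = kg of maize.
min 0.18x1 + 0.28x2 + 0.27x3 s.t.:
  24x1 + 107x2 + 86x3 ≥ 300   (crude protein)
  0.9x1 + 4x2 + 2.7x3 ≥ 7.3   (lysine)
  13.7x1 + 11.4x2 + 14.5x3 ≥ 37.6   (metabolisable energy)
  x1, x2, x3 ≥ 0.
The optimal basis is {barley, maize}; cassava meal drops out. Binding constraints: crude protein and metabolisable energy.
Solving gives x2 = 1.955, x3 = 1.056.
Objective = 0.28·1.955 + 0.27·1.056 = 0.83252.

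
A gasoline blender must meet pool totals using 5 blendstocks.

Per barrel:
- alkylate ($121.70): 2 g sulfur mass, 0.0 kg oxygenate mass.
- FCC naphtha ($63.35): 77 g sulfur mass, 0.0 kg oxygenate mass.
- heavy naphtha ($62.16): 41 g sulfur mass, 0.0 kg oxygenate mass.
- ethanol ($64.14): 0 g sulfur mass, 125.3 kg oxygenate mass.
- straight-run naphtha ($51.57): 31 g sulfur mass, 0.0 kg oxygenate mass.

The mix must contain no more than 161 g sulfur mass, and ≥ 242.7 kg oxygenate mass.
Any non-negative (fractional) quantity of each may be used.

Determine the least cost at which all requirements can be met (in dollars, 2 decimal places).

Set it up as a linear program. Let x1 = barrels of alkylate, x2 = barrels of FCC naphtha, x3 = barrels of heavy naphtha, x4 = barrels of ethanol, x5 = barrels of straight-run naphtha.
min 121.7x1 + 63.35x2 + 62.16x3 + 64.14x4 + 51.57x5 subject to:
  2x1 + 77x2 + 41x3 + 31x5 ≤ 161   (sulfur mass)
  125.3x4 ≥ 242.7   (oxygenate mass)
  x1, x2, x3, x4, x5 ≥ 0.
At the optimum only ethanol is positive (alkylate, FCC naphtha, heavy naphtha, straight-run naphtha = 0). Binding constraint: oxygenate mass.
Optimal quantities: ethanol = 1.937 barrels.
Objective = 64.14·1.937 = 124.2392.

$124.24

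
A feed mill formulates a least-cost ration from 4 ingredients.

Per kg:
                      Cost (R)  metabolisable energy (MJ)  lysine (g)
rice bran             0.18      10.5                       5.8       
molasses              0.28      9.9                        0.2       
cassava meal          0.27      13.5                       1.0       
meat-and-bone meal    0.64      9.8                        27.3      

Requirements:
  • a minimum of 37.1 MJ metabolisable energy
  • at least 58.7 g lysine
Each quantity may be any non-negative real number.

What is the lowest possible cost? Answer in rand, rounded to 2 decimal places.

R1.46

Let x1 = kg of rice bran, x2 = kg of molasses, x3 = kg of cassava meal, x4 = kg of meat-and-bone meal.
Minimise 0.18x1 + 0.28x2 + 0.27x3 + 0.64x4 with:
  10.5x1 + 9.9x2 + 13.5x3 + 9.8x4 ≥ 37.1   (metabolisable energy)
  5.8x1 + 0.2x2 + 1x3 + 27.3x4 ≥ 58.7   (lysine)
  x1, x2, x3, x4 ≥ 0.
At the optimum only rice bran, meat-and-bone meal are positive (molasses, cassava meal = 0). The metabolisable energy and lysine requirements are met with equality.
Optimal quantities: rice bran = 1.904 kg, meat-and-bone meal = 1.746 kg.
Total cost: 0.18·1.904 + 0.64·1.746 = 1.4602.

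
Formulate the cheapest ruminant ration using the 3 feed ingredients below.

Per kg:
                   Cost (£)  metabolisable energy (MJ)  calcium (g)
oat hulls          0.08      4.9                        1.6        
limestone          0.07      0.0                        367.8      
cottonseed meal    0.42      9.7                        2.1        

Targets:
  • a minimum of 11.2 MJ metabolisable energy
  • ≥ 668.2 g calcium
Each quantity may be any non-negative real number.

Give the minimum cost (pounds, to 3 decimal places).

Let x1 = kg of oat hulls, x2 = kg of limestone, x3 = kg of cottonseed meal.
Minimize 0.08x1 + 0.07x2 + 0.42x3 s.t.:
  4.9x1 + 9.7x3 ≥ 11.2   (metabolisable energy)
  1.6x1 + 367.8x2 + 2.1x3 ≥ 668.2   (calcium)
  x1, x2, x3 ≥ 0.
The optimal basis is {oat hulls, limestone}; cottonseed meal drops out. There the metabolisable energy and calcium constraints are tight.
That vertex is x1 = 2.286, x2 = 1.807.
Hence cost = 0.08·2.286 + 0.07·1.807 = £0.30937.

£0.309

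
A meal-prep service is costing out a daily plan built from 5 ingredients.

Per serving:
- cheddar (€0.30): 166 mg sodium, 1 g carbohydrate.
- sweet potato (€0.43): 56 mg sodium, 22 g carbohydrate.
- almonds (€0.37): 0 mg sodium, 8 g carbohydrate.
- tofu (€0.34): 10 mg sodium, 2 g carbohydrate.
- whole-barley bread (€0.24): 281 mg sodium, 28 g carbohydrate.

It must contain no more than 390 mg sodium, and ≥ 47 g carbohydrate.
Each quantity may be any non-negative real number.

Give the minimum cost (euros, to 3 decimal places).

€0.523

Let x1 = servings of cheddar, x2 = servings of sweet potato, x3 = servings of almonds, x4 = servings of tofu, x5 = servings of whole-barley bread.
min 0.3x1 + 0.43x2 + 0.37x3 + 0.34x4 + 0.24x5 with:
  166x1 + 56x2 + 10x4 + 281x5 ≤ 390   (sodium)
  1x1 + 22x2 + 8x3 + 2x4 + 28x5 ≥ 47   (carbohydrate)
  x1, x2, x3, x4, x5 ≥ 0.
The optimal basis is {sweet potato, whole-barley bread}; cheddar, almonds, tofu drop out. There the sodium and carbohydrate constraints are tight.
That vertex is x2 = 0.4957, x5 = 1.289.
Hence cost = 0.43·0.4957 + 0.24·1.289 = €0.52251.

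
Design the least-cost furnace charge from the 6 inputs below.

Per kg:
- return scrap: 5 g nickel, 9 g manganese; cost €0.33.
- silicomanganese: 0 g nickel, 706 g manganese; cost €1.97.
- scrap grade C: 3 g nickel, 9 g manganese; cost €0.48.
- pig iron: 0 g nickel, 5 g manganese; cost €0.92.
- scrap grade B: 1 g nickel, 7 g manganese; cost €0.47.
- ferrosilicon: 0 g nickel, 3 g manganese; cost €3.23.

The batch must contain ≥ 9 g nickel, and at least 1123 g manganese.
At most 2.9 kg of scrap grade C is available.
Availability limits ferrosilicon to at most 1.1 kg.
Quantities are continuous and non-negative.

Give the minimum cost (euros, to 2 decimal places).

€3.68

Let x1 = kg of return scrap, x2 = kg of silicomanganese, x3 = kg of scrap grade C, x4 = kg of pig iron, x5 = kg of scrap grade B, x6 = kg of ferrosilicon.
Minimize 0.33x1 + 1.97x2 + 0.48x3 + 0.92x4 + 0.47x5 + 3.23x6 s.t.:
  5x1 + 3x3 + 1x5 ≥ 9   (nickel)
  9x1 + 706x2 + 9x3 + 5x4 + 7x5 + 3x6 ≥ 1123   (manganese)
  x3 ≤ 2.9
  x6 ≤ 1.1
  x1, x2, x3, x4, x5, x6 ≥ 0.
At the optimum only return scrap, silicomanganese are positive (scrap grade C, pig iron, scrap grade B, ferrosilicon = 0). Binding constraints: nickel and manganese.
That vertex is x1 = 1.8, x2 = 1.568.
Hence cost = 0.33·1.8 + 1.97·1.568 = €3.6830.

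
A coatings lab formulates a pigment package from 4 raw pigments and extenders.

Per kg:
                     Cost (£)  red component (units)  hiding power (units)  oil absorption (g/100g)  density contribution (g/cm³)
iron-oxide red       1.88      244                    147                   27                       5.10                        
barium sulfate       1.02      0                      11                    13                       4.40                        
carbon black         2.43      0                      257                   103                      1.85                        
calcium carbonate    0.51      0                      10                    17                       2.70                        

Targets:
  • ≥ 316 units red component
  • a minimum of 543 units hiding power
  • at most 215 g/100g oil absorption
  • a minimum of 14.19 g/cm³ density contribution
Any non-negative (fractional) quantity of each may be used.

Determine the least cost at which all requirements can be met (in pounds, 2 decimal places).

£6.38

Set it up as a linear program. Let x1 = kg of iron-oxide red, x2 = kg of barium sulfate, x3 = kg of carbon black, x4 = kg of calcium carbonate.
min 1.88x1 + 1.02x2 + 2.43x3 + 0.51x4 subject to:
  244x1 ≥ 316   (red component)
  147x1 + 11x2 + 257x3 + 10x4 ≥ 543   (hiding power)
  27x1 + 13x2 + 103x3 + 17x4 ≤ 215   (oil absorption)
  5.1x1 + 4.4x2 + 1.85x3 + 2.7x4 ≥ 14.19   (density contribution)
  x1, x2, x3, x4 ≥ 0.
The optimal basis is {iron-oxide red, carbon black}; barium sulfate, calcium carbonate drop out. The hiding power and density contribution requirements are met with equality.
So iron-oxide red = 2.544 kg, carbon black = 0.6579 kg.
Hence cost = 1.88·2.544 + 2.43·0.6579 = £6.3814.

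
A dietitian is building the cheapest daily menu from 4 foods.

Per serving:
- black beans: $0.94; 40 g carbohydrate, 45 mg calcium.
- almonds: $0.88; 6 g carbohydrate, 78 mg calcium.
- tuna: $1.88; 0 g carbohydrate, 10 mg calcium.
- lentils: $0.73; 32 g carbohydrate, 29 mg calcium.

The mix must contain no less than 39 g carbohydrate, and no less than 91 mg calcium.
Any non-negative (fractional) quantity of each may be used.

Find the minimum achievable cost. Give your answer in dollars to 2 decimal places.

Let x1 = servings of black beans, x2 = servings of almonds, x3 = servings of tuna, x4 = servings of lentils.
Minimise 0.94x1 + 0.88x2 + 1.88x3 + 0.73x4 s.t.:
  40x1 + 6x2 + 32x4 ≥ 39   (carbohydrate)
  45x1 + 78x2 + 10x3 + 29x4 ≥ 91   (calcium)
  x1, x2, x3, x4 ≥ 0.
The optimal basis is {black beans, almonds}; tuna, lentils drop out. There the carbohydrate and calcium constraints are tight.
Optimal quantities: black beans = 0.8758 servings, almonds = 0.6614 servings.
Total cost: 0.94·0.8758 + 0.88·0.6614 = 1.4053.

$1.41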